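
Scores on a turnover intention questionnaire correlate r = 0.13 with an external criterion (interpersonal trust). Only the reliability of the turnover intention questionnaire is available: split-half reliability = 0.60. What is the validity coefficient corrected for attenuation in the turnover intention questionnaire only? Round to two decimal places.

Single correction: r_c = r_obs / √r_xx = 0.13 / √0.60 = 0.13 / 0.7746 ≈ 0.17.

0.17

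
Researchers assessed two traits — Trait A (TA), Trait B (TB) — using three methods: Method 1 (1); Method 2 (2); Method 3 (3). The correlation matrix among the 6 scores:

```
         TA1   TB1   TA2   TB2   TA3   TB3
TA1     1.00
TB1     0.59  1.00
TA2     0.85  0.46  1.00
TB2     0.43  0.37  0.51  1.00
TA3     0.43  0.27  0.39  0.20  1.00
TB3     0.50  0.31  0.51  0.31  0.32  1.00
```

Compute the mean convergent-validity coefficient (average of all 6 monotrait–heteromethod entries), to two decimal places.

0.44

Convergent values: 0.85, 0.43, 0.39, 0.37, 0.31, 0.31; mean = 2.66/6 = 0.44.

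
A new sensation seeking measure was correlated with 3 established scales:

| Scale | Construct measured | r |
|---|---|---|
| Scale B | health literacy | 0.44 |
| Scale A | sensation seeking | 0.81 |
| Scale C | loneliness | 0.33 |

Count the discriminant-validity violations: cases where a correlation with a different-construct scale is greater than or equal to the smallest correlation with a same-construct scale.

Convergent (same construct = sensation seeking): Scale A.
Smallest convergent = 0.81. Discriminant values: 0.44, 0.33; count ≥ 0.81 → 0.

0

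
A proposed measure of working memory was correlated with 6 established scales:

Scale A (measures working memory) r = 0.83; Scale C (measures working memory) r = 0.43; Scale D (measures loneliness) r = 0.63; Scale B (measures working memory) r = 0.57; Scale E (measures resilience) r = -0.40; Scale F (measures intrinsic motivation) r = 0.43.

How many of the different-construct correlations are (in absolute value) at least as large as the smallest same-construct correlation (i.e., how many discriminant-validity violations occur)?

Convergent (same construct = working memory): Scale A, Scale C, Scale B.
Smallest convergent = 0.43. Discriminant |r|: 0.63, 0.40, 0.43; count ≥ 0.43 → 2.

2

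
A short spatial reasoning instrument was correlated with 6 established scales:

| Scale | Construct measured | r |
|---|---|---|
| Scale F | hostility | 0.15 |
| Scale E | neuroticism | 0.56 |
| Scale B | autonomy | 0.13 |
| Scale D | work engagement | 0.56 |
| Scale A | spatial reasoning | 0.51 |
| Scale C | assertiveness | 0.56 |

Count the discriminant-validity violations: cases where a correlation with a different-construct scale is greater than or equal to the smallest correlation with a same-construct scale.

3

Convergent (same construct = spatial reasoning): Scale A.
Smallest convergent = 0.51. Discriminant values: 0.15, 0.56, 0.13, 0.56, 0.56; count ≥ 0.51 → 3.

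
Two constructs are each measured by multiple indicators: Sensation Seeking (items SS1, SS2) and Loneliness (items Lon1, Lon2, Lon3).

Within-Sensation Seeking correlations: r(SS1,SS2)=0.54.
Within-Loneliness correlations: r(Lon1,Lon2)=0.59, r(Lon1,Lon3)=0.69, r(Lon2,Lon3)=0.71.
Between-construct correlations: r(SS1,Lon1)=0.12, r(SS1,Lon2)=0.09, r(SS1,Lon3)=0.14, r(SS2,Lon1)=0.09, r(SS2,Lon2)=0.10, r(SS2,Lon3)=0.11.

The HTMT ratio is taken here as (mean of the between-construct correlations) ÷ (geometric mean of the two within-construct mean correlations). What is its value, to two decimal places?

Mean between = 0.65/6 = 0.1083.
Mean within-SS = 0.54/1 = 0.5400; mean within-Lon = 1.99/3 = 0.6633.
Geometric mean = √(0.5400 × 0.6633) = 0.5985.
HTMT = 0.1083 / 0.5985 = 0.18.

0.18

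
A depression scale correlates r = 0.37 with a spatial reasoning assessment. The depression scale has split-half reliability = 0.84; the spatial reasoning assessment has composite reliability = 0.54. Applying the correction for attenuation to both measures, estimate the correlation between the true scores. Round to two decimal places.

0.55

r_true = r_obs / √(r_xx · r_yy) = 0.37 / √(0.84 × 0.54) = 0.37 / √0.4536 = 0.37 / 0.6735 ≈ 0.55.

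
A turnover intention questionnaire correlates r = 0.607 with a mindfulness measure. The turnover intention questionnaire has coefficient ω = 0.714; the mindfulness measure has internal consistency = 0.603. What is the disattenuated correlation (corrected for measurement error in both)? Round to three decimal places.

r_true = r_obs / √(r_xx · r_yy) = 0.607 / √(0.714 × 0.603) = 0.607 / √0.430542 = 0.607 / 0.6562 ≈ 0.925.

0.925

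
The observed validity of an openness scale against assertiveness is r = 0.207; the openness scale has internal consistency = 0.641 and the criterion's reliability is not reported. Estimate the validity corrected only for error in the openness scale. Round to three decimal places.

Single correction: r_c = r_obs / √r_xx = 0.207 / √0.641 = 0.207 / 0.8006 ≈ 0.259.

0.259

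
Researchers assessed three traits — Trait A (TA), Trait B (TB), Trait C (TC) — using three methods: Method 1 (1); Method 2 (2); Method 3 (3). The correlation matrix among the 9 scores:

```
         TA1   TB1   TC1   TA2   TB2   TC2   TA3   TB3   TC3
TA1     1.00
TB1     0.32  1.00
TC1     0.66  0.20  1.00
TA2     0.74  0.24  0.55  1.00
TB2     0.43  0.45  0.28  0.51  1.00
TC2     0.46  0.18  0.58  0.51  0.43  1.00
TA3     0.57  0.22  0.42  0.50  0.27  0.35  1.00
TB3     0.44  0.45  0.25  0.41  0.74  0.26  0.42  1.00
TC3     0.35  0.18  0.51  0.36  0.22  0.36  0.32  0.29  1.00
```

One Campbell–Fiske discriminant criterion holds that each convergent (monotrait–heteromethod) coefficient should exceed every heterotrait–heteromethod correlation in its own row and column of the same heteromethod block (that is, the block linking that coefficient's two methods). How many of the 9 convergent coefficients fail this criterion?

Each convergent coefficient versus the relevant comparison correlations:
TA (methods 1·2): 0.74 vs {0.43, 0.24, 0.46, 0.55} → pass.
TA (methods 1·3): 0.57 vs {0.44, 0.22, 0.35, 0.42} → pass.
TA (methods 2·3): 0.50 vs {0.41, 0.27, 0.36, 0.35} → pass.
TB (methods 1·2): 0.45 vs {0.24, 0.43, 0.18, 0.28} → pass.
TB (methods 1·3): 0.45 vs {0.22, 0.44, 0.18, 0.25} → pass.
TB (methods 2·3): 0.74 vs {0.27, 0.41, 0.22, 0.26} → pass.
TC (methods 1·2): 0.58 vs {0.55, 0.46, 0.28, 0.18} → pass.
TC (methods 1·3): 0.51 vs {0.42, 0.35, 0.25, 0.18} → pass.
TC (methods 2·3): 0.36 vs {0.35, 0.36, 0.26, 0.22} → fail.
1 of 9 fail.

1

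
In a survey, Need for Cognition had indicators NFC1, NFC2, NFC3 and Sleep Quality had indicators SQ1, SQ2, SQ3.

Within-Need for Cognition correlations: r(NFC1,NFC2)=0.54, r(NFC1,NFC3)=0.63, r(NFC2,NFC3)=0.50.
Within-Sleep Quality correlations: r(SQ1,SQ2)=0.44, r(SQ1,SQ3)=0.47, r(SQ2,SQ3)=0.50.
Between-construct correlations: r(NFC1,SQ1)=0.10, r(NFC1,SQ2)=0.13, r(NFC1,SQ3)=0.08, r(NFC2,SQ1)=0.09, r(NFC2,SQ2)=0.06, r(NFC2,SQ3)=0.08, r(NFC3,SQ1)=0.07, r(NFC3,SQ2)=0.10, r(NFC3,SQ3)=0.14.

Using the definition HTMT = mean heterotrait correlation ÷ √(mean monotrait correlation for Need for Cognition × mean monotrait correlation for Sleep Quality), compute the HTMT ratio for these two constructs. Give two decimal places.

Mean heterotrait r = 0.85/9 = 0.0944.
Mean within-NFC = 1.67/3 = 0.5567; mean within-SQ = 1.41/3 = 0.4700.
Geometric mean = √(0.5567 × 0.4700) = 0.5115.
HTMT = 0.0944 / 0.5115 = 0.18.

0.18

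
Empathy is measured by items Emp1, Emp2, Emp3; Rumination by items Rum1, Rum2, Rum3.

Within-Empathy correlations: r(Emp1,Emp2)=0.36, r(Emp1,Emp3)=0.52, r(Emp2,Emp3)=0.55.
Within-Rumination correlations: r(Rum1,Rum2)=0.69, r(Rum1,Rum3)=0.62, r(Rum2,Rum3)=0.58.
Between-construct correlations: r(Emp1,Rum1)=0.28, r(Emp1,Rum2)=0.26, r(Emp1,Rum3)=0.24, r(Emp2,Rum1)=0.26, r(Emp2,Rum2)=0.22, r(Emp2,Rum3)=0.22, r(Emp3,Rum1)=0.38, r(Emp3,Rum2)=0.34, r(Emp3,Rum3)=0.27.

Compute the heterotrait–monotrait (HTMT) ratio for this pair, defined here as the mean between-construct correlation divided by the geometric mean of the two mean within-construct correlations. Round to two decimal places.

0.50

Mean heterotrait r = 2.47/9 = 0.2744.
Mean within-Emp = 1.43/3 = 0.4767; mean within-Rum = 1.89/3 = 0.6300.
Geometric mean = √(0.4767 × 0.6300) = 0.5480.
HTMT = 0.2744 / 0.5480 = 0.50.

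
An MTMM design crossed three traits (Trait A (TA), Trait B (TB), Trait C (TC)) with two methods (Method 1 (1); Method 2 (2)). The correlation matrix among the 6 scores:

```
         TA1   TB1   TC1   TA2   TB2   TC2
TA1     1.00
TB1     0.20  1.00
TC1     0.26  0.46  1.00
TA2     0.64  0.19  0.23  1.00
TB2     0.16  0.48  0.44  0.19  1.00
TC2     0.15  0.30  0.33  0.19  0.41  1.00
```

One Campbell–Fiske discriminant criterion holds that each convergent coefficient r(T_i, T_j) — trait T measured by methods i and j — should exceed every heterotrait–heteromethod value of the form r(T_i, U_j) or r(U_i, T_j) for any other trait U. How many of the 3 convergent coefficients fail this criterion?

Convergent coefficients and their comparison sets:
TA (methods 1·2): 0.64 vs {0.16, 0.19, 0.15, 0.23} → pass.
TB (methods 1·2): 0.48 vs {0.19, 0.16, 0.30, 0.44} → pass.
TC (methods 1·2): 0.33 vs {0.23, 0.15, 0.44, 0.30} → fail.
1 of 3 fail.

1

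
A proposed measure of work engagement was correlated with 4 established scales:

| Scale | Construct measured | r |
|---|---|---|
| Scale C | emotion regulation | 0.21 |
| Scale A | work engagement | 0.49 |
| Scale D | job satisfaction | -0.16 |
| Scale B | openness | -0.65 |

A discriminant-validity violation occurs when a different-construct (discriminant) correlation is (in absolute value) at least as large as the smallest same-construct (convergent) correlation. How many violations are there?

1

Convergent (same construct = work engagement): Scale A.
Smallest convergent = 0.49. Discriminant |r|: 0.21, 0.16, 0.65; count ≥ 0.49 → 1.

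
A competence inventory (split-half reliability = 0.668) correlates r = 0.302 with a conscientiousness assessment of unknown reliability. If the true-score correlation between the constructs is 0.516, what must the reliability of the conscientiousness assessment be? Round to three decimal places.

0.513

r_true = r_obs / √(r_xx · r_yy) ⇒ 0.516 = 0.302 / √(0.668 · r_yy).
√(0.668 · r_yy) = 0.302 / 0.516 = 0.5853; 0.668 · r_yy = 0.3426; r_yy = 0.3426 / 0.668 ≈ 0.513.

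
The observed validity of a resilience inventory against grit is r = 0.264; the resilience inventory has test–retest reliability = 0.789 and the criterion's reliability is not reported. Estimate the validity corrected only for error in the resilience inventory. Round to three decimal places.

0.297

Single correction: r_c = r_obs / √r_xx = 0.264 / √0.789 = 0.264 / 0.8883 ≈ 0.297.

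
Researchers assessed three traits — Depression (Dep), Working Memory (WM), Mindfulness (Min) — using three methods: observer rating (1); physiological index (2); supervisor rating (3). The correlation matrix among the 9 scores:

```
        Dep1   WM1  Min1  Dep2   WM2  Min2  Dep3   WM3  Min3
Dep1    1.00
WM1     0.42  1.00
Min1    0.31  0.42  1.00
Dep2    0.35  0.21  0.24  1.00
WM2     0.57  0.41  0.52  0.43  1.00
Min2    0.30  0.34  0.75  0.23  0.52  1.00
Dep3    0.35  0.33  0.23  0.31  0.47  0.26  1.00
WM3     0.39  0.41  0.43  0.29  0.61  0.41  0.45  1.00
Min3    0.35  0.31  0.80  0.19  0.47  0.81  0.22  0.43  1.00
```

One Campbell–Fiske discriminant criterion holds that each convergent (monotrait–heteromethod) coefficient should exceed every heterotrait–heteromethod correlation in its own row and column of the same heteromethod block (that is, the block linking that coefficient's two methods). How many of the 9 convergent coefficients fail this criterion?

5

Each convergent coefficient versus the relevant comparison correlations:
Dep (methods 1·2): 0.35 vs {0.57, 0.21, 0.30, 0.24} → fail.
Dep (methods 1·3): 0.35 vs {0.39, 0.33, 0.35, 0.23} → fail.
Dep (methods 2·3): 0.31 vs {0.29, 0.47, 0.19, 0.26} → fail.
WM (methods 1·2): 0.41 vs {0.21, 0.57, 0.34, 0.52} → fail.
WM (methods 1·3): 0.41 vs {0.33, 0.39, 0.31, 0.43} → fail.
WM (methods 2·3): 0.61 vs {0.47, 0.29, 0.47, 0.41} → pass.
Min (methods 1·2): 0.75 vs {0.24, 0.30, 0.52, 0.34} → pass.
Min (methods 1·3): 0.80 vs {0.23, 0.35, 0.43, 0.31} → pass.
Min (methods 2·3): 0.81 vs {0.26, 0.19, 0.41, 0.47} → pass.
5 of 9 fail.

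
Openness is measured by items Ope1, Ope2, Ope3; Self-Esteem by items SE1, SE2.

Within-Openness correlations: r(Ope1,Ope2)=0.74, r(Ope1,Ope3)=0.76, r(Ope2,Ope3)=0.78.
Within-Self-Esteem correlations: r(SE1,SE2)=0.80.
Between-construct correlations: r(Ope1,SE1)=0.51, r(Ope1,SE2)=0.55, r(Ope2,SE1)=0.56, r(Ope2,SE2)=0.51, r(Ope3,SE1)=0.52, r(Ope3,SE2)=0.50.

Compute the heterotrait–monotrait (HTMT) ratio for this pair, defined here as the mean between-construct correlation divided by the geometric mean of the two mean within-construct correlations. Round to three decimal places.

0.673

Between-construct mean = 3.15/6 = 0.5250.
Mean within-Ope = 2.28/3 = 0.7600; mean within-SE = 0.80/1 = 0.8000.
Geometric mean = √(0.7600 × 0.8000) = 0.7797.
HTMT = 0.5250 / 0.7797 = 0.673.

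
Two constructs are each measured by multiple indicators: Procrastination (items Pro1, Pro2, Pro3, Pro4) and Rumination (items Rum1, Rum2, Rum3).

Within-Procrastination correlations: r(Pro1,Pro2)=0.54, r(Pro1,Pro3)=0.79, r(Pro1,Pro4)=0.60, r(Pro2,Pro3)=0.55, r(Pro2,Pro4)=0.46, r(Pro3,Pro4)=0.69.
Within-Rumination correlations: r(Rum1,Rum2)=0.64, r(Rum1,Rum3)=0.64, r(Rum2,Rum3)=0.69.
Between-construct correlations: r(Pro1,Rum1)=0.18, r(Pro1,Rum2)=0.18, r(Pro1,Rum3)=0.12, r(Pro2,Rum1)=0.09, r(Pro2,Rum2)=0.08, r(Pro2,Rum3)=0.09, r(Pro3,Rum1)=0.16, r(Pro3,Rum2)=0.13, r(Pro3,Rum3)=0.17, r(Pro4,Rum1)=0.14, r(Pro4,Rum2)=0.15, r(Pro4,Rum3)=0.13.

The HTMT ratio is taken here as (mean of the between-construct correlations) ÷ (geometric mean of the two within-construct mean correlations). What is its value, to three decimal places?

0.214

Between-construct mean = 1.62/12 = 0.1350.
Mean within-Pro = 3.63/6 = 0.6050; mean within-Rum = 1.97/3 = 0.6567.
Geometric mean = √(0.6050 × 0.6567) = 0.6303.
HTMT = 0.1350 / 0.6303 = 0.214.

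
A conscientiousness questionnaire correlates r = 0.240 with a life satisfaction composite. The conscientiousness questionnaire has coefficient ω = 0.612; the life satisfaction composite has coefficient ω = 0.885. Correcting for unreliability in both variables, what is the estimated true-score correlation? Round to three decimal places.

0.326

r_true = r_obs / √(r_xx · r_yy) = 0.240 / √(0.612 × 0.885) = 0.240 / √0.541620 = 0.240 / 0.7359 ≈ 0.326.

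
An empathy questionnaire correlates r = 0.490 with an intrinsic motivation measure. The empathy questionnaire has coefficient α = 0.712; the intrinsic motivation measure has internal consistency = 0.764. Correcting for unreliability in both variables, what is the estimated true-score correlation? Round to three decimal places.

r_true = r_obs / √(r_xx · r_yy) = 0.490 / √(0.712 × 0.764) = 0.490 / √0.543968 = 0.490 / 0.7375 ≈ 0.664.

0.664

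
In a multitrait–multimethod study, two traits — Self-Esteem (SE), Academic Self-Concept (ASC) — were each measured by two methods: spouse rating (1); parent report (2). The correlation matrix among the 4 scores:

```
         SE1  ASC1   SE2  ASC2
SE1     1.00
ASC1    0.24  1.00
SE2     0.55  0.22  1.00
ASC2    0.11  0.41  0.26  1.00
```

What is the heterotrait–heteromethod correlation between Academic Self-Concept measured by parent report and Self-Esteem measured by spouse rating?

Different traits and methods: r(ASC2, SE1) = 0.11.

0.11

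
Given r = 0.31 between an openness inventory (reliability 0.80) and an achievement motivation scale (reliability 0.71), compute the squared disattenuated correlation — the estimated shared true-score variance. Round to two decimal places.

0.17

Disattenuated r = 0.31 / √(0.80 × 0.71) = 0.31 / 0.7537 = 0.4113.
Shared true-score variance = 0.4113² = 0.1692 ≈ 0.17.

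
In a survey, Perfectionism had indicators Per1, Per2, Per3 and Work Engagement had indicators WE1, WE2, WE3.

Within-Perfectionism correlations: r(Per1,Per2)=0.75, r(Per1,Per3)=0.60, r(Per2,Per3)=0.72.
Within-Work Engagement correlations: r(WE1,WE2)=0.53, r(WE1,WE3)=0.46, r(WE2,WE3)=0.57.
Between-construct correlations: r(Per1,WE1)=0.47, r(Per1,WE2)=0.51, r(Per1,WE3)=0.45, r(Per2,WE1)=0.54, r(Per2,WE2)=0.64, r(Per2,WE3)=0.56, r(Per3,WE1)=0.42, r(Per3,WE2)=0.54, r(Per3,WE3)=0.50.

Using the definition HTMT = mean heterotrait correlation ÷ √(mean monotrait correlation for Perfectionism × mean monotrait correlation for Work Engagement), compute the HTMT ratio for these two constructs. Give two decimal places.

0.86

Mean between = 4.63/9 = 0.5144.
Mean within-Per = 2.07/3 = 0.6900; mean within-WE = 1.56/3 = 0.5200.
Geometric mean = √(0.6900 × 0.5200) = 0.5990.
HTMT = 0.5144 / 0.5990 = 0.86.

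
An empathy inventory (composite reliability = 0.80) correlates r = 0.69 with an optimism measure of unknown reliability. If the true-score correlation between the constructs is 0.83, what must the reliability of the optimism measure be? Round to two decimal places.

r_true = r_obs / √(r_xx · r_yy) ⇒ 0.83 = 0.69 / √(0.80 · r_yy).
√(0.80 · r_yy) = 0.69 / 0.83 = 0.8313; 0.80 · r_yy = 0.6911; r_yy = 0.6911 / 0.80 ≈ 0.86.

0.86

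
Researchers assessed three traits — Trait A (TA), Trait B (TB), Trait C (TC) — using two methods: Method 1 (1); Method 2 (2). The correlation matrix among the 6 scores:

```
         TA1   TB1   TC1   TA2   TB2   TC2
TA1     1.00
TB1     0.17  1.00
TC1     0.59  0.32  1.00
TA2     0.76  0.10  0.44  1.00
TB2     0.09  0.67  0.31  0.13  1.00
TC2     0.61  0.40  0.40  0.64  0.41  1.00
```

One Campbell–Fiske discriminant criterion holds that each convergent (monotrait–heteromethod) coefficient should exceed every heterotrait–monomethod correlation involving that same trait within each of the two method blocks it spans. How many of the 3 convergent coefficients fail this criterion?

1

Checking each validity diagonal entry against its comparison values:
TA (methods 1·2): 0.76 vs {0.17, 0.13, 0.59, 0.64} → pass.
TB (methods 1·2): 0.67 vs {0.17, 0.13, 0.32, 0.41} → pass.
TC (methods 1·2): 0.40 vs {0.59, 0.64, 0.32, 0.41} → fail.
1 of 3 fail.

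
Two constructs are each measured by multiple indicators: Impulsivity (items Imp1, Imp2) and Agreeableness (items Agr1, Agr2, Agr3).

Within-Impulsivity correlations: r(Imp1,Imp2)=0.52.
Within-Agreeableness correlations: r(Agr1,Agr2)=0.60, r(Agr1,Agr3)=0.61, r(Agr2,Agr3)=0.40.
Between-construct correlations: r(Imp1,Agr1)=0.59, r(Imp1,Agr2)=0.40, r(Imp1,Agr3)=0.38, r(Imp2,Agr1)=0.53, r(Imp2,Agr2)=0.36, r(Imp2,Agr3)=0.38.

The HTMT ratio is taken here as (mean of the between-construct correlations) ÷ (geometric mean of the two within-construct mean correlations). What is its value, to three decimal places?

Between-construct mean = 2.64/6 = 0.4400.
Mean within-Imp = 0.52/1 = 0.5200; mean within-Agr = 1.61/3 = 0.5367.
Geometric mean = √(0.5200 × 0.5367) = 0.5283.
HTMT = 0.4400 / 0.5283 = 0.833.

0.833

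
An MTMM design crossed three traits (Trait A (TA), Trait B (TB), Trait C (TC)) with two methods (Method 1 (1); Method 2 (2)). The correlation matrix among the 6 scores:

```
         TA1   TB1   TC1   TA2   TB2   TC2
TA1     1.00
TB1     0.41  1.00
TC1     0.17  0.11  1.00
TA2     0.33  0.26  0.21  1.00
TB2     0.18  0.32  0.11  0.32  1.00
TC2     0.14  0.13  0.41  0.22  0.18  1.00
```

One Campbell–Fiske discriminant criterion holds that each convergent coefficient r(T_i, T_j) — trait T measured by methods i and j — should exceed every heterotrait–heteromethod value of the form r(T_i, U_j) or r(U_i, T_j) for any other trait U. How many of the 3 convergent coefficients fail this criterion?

0

Convergent coefficients and their comparison sets:
TA (methods 1·2): 0.33 vs {0.18, 0.26, 0.14, 0.21} → pass.
TB (methods 1·2): 0.32 vs {0.26, 0.18, 0.13, 0.11} → pass.
TC (methods 1·2): 0.41 vs {0.21, 0.14, 0.11, 0.13} → pass.
0 of 3 fail.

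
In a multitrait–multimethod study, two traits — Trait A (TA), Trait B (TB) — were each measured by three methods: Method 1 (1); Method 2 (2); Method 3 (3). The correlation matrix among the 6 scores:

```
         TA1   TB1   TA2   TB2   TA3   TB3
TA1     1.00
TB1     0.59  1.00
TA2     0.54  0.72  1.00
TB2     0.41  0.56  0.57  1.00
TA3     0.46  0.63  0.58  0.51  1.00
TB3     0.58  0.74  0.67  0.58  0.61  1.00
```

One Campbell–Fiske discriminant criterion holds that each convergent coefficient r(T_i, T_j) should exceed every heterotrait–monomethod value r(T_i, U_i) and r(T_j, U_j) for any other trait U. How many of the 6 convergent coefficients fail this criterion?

5

Checking each validity diagonal entry against its comparison values:
TA (methods 1·2): 0.54 vs {0.59, 0.57} → fail.
TA (methods 1·3): 0.46 vs {0.59, 0.61} → fail.
TA (methods 2·3): 0.58 vs {0.57, 0.61} → fail.
TB (methods 1·2): 0.56 vs {0.59, 0.57} → fail.
TB (methods 1·3): 0.74 vs {0.59, 0.61} → pass.
TB (methods 2·3): 0.58 vs {0.57, 0.61} → fail.
5 of 6 fail.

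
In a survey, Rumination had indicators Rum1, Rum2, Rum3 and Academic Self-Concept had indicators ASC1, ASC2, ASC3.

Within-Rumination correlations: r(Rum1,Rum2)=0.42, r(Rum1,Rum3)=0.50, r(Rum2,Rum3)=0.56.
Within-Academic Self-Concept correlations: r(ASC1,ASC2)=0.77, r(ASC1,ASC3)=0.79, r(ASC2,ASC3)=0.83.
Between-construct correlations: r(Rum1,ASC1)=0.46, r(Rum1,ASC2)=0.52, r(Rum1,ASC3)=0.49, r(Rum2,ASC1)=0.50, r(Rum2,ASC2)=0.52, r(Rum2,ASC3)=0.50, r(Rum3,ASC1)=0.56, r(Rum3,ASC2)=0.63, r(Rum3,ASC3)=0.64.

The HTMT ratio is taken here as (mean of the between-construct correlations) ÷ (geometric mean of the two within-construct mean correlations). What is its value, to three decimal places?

Between-construct mean = 4.82/9 = 0.5356.
Mean within-Rum = 1.48/3 = 0.4933; mean within-ASC = 2.39/3 = 0.7967.
Geometric mean = √(0.4933 × 0.7967) = 0.6269.
HTMT = 0.5356 / 0.6269 = 0.854.

0.854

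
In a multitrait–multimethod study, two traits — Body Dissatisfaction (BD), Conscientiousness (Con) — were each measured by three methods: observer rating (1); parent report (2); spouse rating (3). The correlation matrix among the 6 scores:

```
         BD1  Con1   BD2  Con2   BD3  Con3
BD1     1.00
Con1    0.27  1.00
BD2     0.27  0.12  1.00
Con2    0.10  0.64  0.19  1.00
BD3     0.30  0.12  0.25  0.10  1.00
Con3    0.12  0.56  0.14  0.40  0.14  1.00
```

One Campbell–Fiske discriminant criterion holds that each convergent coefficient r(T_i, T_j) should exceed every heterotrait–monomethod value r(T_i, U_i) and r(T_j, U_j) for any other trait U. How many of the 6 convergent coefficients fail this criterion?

1

Convergent coefficients and their comparison sets:
BD (methods 1·2): 0.27 vs {0.27, 0.19} → fail.
BD (methods 1·3): 0.30 vs {0.27, 0.14} → pass.
BD (methods 2·3): 0.25 vs {0.19, 0.14} → pass.
Con (methods 1·2): 0.64 vs {0.27, 0.19} → pass.
Con (methods 1·3): 0.56 vs {0.27, 0.14} → pass.
Con (methods 2·3): 0.40 vs {0.19, 0.14} → pass.
1 of 6 fail.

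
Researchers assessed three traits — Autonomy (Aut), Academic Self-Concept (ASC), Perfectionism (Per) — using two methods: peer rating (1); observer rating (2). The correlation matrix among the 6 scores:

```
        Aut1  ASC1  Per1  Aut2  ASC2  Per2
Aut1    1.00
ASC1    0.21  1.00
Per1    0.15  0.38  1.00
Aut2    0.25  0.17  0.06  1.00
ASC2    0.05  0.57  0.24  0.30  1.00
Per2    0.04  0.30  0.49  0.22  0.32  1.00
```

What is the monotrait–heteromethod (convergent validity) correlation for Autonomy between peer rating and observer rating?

Same trait (Aut), different methods: r(Aut1, Aut2) = 0.25.

0.25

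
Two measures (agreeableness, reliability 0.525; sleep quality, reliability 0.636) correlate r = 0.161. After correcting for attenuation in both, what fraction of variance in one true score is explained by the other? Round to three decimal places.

Disattenuated r = 0.161 / √(0.525 × 0.636) = 0.161 / 0.5778 = 0.2786.
Shared true-score variance = 0.2786² = 0.0776 ≈ 0.078.

0.078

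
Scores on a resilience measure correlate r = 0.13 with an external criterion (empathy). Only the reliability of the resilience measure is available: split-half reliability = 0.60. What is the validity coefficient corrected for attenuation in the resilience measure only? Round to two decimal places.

0.17

Single correction: r_c = r_obs / √r_xx = 0.13 / √0.60 = 0.13 / 0.7746 ≈ 0.17.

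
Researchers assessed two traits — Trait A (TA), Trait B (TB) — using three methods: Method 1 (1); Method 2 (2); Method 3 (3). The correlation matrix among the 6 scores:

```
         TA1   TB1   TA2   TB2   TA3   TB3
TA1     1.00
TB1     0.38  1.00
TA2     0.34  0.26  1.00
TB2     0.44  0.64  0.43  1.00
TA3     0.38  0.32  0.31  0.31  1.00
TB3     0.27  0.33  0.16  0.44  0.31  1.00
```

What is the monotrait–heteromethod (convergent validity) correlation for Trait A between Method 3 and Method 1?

Same trait (TA), different methods: r(TA3, TA1) = 0.38.

0.38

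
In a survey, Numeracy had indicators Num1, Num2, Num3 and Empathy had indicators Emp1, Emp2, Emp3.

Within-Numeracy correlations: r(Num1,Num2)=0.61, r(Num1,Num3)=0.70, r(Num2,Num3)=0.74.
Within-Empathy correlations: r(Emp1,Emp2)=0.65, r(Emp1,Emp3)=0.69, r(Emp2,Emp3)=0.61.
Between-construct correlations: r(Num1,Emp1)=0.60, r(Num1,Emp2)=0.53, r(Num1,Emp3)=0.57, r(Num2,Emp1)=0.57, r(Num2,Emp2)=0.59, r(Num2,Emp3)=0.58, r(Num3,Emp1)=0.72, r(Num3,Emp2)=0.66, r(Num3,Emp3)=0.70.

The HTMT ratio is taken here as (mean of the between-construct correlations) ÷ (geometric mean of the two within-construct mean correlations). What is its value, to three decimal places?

0.920

Between-construct mean = 5.52/9 = 0.6133.
Mean within-Num = 2.05/3 = 0.6833; mean within-Emp = 1.95/3 = 0.6500.
Geometric mean = √(0.6833 × 0.6500) = 0.6664.
HTMT = 0.6133 / 0.6664 = 0.920.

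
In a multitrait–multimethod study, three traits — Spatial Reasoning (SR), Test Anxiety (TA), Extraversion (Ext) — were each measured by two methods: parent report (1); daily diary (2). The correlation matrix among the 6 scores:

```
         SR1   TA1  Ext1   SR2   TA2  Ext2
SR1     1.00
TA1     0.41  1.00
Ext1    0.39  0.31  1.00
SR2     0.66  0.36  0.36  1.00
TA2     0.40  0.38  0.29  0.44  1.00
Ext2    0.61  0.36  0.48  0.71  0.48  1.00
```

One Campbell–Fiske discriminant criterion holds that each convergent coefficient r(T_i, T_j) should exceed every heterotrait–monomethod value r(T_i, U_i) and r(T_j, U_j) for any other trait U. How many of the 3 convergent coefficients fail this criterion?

3

Each convergent coefficient versus the relevant comparison correlations:
SR (methods 1·2): 0.66 vs {0.41, 0.44, 0.39, 0.71} → fail.
TA (methods 1·2): 0.38 vs {0.41, 0.44, 0.31, 0.48} → fail.
Ext (methods 1·2): 0.48 vs {0.39, 0.71, 0.31, 0.48} → fail.
3 of 3 fail.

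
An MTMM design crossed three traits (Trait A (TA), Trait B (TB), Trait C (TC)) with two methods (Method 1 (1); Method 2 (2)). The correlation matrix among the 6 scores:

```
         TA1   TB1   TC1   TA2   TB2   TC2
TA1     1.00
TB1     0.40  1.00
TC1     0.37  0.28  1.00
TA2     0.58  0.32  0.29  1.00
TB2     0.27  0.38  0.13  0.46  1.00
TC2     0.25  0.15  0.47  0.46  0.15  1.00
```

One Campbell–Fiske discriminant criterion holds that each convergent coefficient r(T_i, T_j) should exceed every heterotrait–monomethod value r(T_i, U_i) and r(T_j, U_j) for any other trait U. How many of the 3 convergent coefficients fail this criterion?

1

Checking each validity diagonal entry against its comparison values:
TA (methods 1·2): 0.58 vs {0.40, 0.46, 0.37, 0.46} → pass.
TB (methods 1·2): 0.38 vs {0.40, 0.46, 0.28, 0.15} → fail.
TC (methods 1·2): 0.47 vs {0.37, 0.46, 0.28, 0.15} → pass.
1 of 3 fail.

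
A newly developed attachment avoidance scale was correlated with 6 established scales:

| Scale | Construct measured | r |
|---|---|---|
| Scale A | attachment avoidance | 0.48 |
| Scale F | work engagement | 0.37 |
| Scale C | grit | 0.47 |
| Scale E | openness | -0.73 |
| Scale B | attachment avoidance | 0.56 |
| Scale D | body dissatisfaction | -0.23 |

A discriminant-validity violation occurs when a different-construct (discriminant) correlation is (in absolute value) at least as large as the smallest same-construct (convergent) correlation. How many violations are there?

Convergent (same construct = attachment avoidance): Scale A, Scale B.
Smallest convergent = 0.48. Discriminant |r|: 0.37, 0.47, 0.73, 0.23; count ≥ 0.48 → 1.

1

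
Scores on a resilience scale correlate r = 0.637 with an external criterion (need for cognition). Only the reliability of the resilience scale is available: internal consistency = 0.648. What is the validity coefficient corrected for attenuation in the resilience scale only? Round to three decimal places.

Single correction: r_c = r_obs / √r_xx = 0.637 / √0.648 = 0.637 / 0.8050 ≈ 0.791.

0.791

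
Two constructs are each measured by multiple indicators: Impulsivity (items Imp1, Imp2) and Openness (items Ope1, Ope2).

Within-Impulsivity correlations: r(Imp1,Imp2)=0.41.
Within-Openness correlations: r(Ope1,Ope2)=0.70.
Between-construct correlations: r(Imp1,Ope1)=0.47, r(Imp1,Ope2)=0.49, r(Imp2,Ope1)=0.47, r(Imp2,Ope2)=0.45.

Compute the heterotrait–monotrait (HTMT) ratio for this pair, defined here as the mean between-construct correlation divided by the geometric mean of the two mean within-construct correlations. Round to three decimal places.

Mean heterotrait r = 1.88/4 = 0.4700.
Mean within-Imp = 0.41/1 = 0.4100; mean within-Ope = 0.70/1 = 0.7000.
Geometric mean = √(0.4100 × 0.7000) = 0.5357.
HTMT = 0.4700 / 0.5357 = 0.877.

0.877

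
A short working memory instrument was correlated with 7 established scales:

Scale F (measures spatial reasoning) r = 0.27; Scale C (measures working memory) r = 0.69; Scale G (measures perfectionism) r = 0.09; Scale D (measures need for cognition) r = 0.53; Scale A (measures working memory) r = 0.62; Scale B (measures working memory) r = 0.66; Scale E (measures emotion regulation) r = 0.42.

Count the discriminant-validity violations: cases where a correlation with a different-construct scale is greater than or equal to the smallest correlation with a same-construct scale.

0

Convergent (same construct = working memory): Scale C, Scale A, Scale B.
Smallest convergent = 0.62. Discriminant values: 0.27, 0.09, 0.53, 0.42; count ≥ 0.62 → 0.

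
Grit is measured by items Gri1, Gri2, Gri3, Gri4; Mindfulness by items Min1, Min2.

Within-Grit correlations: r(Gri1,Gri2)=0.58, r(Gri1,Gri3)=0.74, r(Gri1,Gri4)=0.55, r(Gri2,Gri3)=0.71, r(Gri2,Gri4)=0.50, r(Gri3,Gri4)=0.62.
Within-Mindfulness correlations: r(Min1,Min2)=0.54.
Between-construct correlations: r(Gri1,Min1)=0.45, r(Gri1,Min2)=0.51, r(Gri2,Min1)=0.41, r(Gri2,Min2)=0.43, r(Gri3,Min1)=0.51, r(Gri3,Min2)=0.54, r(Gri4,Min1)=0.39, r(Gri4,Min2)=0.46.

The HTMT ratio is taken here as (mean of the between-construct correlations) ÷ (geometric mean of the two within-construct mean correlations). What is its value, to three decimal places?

Mean heterotrait r = 3.70/8 = 0.4625.
Mean within-Gri = 3.70/6 = 0.6167; mean within-Min = 0.54/1 = 0.5400.
Geometric mean = √(0.6167 × 0.5400) = 0.5771.
HTMT = 0.4625 / 0.5771 = 0.801.

0.801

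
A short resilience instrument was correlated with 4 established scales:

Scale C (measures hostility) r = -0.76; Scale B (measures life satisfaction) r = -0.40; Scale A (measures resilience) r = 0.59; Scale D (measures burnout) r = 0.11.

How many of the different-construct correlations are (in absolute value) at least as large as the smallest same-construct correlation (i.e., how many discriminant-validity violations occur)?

1

Convergent (same construct = resilience): Scale A.
Smallest convergent = 0.59. Discriminant |r|: 0.76, 0.40, 0.11; count ≥ 0.59 → 1.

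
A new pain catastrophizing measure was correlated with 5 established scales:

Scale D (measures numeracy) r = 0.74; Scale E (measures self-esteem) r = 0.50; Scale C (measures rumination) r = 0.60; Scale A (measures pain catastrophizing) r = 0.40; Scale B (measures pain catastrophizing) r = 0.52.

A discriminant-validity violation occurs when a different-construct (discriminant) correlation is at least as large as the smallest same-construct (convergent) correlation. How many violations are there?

Convergent (same construct = pain catastrophizing): Scale A, Scale B.
Smallest convergent = 0.40. Discriminant values: 0.74, 0.50, 0.60; count ≥ 0.40 → 3.

3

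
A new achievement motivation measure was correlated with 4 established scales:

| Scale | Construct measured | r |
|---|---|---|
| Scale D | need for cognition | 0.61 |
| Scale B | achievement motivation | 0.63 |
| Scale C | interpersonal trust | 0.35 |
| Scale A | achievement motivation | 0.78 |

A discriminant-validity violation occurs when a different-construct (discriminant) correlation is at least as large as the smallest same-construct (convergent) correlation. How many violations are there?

Convergent (same construct = achievement motivation): Scale B, Scale A.
Smallest convergent = 0.63. Discriminant values: 0.61, 0.35; count ≥ 0.63 → 0.

0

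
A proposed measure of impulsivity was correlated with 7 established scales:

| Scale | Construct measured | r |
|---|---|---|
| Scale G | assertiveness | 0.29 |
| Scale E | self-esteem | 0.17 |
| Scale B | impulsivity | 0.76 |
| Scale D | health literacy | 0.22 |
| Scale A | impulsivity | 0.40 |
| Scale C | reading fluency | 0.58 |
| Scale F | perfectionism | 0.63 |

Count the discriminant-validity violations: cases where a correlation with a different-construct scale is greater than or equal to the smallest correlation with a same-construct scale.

Convergent (same construct = impulsivity): Scale B, Scale A.
Smallest convergent = 0.40. Discriminant values: 0.29, 0.17, 0.22, 0.58, 0.63; count ≥ 0.40 → 2.

2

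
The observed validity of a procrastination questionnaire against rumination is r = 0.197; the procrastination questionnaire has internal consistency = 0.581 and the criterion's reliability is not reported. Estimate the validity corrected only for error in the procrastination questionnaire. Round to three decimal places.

0.258

Single correction: r_c = r_obs / √r_xx = 0.197 / √0.581 = 0.197 / 0.7622 ≈ 0.258.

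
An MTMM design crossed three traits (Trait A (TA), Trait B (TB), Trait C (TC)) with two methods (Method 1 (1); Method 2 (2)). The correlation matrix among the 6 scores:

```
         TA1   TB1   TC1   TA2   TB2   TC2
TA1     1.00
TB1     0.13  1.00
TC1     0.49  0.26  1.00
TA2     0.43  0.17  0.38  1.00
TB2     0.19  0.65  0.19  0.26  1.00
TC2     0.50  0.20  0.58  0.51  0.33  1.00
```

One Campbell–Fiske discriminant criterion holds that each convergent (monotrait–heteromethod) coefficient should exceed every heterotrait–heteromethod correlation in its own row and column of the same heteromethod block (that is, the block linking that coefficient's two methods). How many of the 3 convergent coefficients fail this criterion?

1

Each convergent coefficient versus the relevant comparison correlations:
TA (methods 1·2): 0.43 vs {0.19, 0.17, 0.50, 0.38} → fail.
TB (methods 1·2): 0.65 vs {0.17, 0.19, 0.20, 0.19} → pass.
TC (methods 1·2): 0.58 vs {0.38, 0.50, 0.19, 0.20} → pass.
1 of 3 fail.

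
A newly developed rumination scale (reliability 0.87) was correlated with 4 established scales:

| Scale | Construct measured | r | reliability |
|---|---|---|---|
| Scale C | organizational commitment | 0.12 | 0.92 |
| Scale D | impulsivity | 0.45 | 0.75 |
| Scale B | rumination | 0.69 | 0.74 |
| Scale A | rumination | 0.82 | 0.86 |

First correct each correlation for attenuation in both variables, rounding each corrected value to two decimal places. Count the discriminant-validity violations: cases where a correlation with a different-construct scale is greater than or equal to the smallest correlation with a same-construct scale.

Disattenuated r (r / √(r_scale · r_new)):
  Scale C (disc): 0.12 / √(0.92·0.87) = 0.13
  Scale D (disc): 0.45 / √(0.75·0.87) = 0.56
  Scale B (conv): 0.69 / √(0.74·0.87) = 0.86
  Scale A (conv): 0.82 / √(0.86·0.87) = 0.95
Smallest convergent = 0.86. Discriminant values: 0.13, 0.56; count ≥ 0.86 → 0.

0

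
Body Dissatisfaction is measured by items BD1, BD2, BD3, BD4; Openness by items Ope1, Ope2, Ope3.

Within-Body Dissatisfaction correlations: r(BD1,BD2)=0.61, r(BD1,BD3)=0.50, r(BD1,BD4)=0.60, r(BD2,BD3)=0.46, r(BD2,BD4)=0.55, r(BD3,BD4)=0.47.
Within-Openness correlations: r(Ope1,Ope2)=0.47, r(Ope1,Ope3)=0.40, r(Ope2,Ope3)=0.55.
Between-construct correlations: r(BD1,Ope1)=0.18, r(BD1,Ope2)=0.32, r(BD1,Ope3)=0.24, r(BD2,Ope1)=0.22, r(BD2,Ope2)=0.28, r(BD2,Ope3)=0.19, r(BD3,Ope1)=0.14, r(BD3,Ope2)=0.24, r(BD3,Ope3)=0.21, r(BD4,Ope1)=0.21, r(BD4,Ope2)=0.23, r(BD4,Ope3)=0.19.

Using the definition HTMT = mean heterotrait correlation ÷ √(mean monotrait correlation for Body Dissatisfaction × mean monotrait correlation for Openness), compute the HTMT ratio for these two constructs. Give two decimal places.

0.44

Mean heterotrait r = 2.65/12 = 0.2208.
Mean within-BD = 3.19/6 = 0.5317; mean within-Ope = 1.42/3 = 0.4733.
Geometric mean = √(0.5317 × 0.4733) = 0.5017.
HTMT = 0.2208 / 0.5017 = 0.44.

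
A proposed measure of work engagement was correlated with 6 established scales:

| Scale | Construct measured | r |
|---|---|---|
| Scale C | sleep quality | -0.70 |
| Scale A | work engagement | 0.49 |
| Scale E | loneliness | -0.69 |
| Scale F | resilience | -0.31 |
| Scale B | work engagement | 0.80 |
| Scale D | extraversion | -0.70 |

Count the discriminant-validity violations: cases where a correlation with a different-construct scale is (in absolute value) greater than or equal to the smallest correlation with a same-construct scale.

Convergent (same construct = work engagement): Scale A, Scale B.
Smallest convergent = 0.49. Discriminant |r|: 0.70, 0.69, 0.31, 0.70; count ≥ 0.49 → 3.

3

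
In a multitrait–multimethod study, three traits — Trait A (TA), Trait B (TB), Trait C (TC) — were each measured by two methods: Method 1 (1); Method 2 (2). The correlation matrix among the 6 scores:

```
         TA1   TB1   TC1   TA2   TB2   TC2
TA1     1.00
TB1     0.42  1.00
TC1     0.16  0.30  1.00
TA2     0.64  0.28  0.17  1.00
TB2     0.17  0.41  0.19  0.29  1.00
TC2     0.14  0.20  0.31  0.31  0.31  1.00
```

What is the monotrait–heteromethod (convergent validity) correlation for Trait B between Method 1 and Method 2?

Same trait (TB), different methods: r(TB1, TB2) = 0.41.

0.41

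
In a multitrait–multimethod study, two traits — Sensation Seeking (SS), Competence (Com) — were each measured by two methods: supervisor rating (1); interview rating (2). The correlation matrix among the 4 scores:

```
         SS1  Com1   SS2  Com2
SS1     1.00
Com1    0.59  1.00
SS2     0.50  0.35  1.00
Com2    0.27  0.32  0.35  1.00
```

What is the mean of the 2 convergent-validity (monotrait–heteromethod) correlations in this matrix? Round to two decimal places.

0.41

Convergent values: 0.50, 0.32; mean = 0.82/2 = 0.41.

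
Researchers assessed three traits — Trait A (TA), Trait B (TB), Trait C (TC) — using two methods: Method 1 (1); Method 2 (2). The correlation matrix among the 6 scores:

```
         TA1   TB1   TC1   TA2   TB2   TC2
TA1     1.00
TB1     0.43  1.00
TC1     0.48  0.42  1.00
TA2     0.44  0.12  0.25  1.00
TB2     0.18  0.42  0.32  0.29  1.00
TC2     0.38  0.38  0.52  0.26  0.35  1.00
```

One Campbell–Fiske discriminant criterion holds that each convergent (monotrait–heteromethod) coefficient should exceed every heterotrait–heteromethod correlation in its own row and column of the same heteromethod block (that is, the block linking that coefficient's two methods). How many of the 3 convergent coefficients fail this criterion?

Checking each validity diagonal entry against its comparison values:
TA (methods 1·2): 0.44 vs {0.18, 0.12, 0.38, 0.25} → pass.
TB (methods 1·2): 0.42 vs {0.12, 0.18, 0.38, 0.32} → pass.
TC (methods 1·2): 0.52 vs {0.25, 0.38, 0.32, 0.38} → pass.
0 of 3 fail.

0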